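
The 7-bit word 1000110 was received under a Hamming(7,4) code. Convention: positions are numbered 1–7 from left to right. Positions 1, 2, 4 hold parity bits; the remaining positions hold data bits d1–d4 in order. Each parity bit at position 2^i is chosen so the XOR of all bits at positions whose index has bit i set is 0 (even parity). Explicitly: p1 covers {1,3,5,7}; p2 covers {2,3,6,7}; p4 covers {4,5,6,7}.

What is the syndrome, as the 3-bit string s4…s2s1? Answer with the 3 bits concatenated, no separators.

010

s1 (pos 1,3,5,7): 1⊕0⊕1⊕0 = 0
s2 (pos 2,3,6,7): 0⊕0⊕1⊕0 = 1
s4 (pos 4,5,6,7): 0⊕1⊕1⊕0 = 0
Syndrome s4…s1 = 010 → error at position 2.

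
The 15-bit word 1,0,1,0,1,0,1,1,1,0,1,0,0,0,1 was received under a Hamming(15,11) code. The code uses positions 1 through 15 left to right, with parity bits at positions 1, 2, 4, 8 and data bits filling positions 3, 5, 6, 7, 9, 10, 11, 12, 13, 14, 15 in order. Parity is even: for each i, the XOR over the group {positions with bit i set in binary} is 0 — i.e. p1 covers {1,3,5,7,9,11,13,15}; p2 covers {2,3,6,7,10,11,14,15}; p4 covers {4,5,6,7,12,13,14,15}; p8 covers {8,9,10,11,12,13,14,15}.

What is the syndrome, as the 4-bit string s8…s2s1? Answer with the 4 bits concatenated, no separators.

s1 (pos 1,3,5,7,9,11,13,15): 1⊕1⊕1⊕1⊕1⊕1⊕0⊕1 = 1
s2 (pos 2,3,6,7,10,11,14,15): 0⊕1⊕0⊕1⊕0⊕1⊕0⊕1 = 0
s4 (pos 4,5,6,7,12,13,14,15): 0⊕1⊕0⊕1⊕0⊕0⊕0⊕1 = 1
s8 (pos 8,9,10,11,12,13,14,15): 1⊕1⊕0⊕1⊕0⊕0⊕0⊕1 = 0
Syndrome s8…s1 = 0101 → error at position 5.

0101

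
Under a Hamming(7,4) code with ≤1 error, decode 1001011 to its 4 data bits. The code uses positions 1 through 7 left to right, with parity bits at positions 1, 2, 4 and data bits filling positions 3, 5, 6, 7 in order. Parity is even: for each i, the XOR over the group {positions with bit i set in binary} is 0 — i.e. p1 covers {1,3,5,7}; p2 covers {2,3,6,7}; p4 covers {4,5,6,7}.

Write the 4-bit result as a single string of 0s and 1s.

0011

s1 (pos 1,3,5,7): 1⊕0⊕0⊕1 = 0
s2 (pos 2,3,6,7): 0⊕0⊕1⊕1 = 0
s4 (pos 4,5,6,7): 1⊕0⊕1⊕1 = 1
Syndrome s4…s1 = 100 → error at position 4.
Flip position 4: 1001011 → 1000011
Read data bits from positions 3,5,6,7: 0011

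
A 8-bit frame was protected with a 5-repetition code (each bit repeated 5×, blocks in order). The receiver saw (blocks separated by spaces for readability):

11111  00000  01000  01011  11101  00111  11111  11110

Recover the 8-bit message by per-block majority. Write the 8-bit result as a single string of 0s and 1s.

10011111

Block 1 (11111): 5 ones → 1
Block 2 (00000): 0 ones → 0
Block 3 (01000): 1 one → 0
Block 4 (01011): 3 ones → 1
Block 5 (11101): 4 ones → 1
Block 6 (00111): 3 ones → 1
Block 7 (11111): 5 ones → 1
Block 8 (11110): 4 ones → 1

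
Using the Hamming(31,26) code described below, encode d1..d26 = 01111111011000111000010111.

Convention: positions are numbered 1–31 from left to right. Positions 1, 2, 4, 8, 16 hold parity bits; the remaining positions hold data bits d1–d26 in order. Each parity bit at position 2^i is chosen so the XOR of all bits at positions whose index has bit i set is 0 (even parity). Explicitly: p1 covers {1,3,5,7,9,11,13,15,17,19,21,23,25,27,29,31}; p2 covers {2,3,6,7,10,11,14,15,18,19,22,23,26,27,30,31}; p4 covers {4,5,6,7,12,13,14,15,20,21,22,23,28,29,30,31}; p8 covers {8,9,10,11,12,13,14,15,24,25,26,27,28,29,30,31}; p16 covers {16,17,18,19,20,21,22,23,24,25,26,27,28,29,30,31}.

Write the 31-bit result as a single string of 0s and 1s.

1000111011110111000111000010111

Place data at non-parity positions: p1 p2 0 p4 1 1 1 p8 1 1 1 1 0 1 1 p16 0 0 0 1 1 1 0 0 0 0 1 0 1 1 1
p1 (pos 1,3,5,7,9,11,13,15,17,19,21,23,25,27,29,31): XOR of data positions = 0⊕1⊕1⊕1⊕1⊕0⊕1⊕0⊕0⊕1⊕0⊕0⊕1⊕1⊕1 = 1
p2 (pos 2,3,6,7,10,11,14,15,18,19,22,23,26,27,30,31): XOR of data positions = 0⊕1⊕1⊕1⊕1⊕1⊕1⊕0⊕0⊕1⊕0⊕0⊕1⊕1⊕1 = 0
p4 (pos 4,5,6,7,12,13,14,15,20,21,22,23,28,29,30,31): XOR of data positions = 1⊕1⊕1⊕1⊕0⊕1⊕1⊕1⊕1⊕1⊕0⊕0⊕1⊕1⊕1 = 0
p8 (pos 8,9,10,11,12,13,14,15,24,25,26,27,28,29,30,31): XOR of data positions = 1⊕1⊕1⊕1⊕0⊕1⊕1⊕0⊕0⊕0⊕1⊕0⊕1⊕1⊕1 = 0
p16 (pos 16,17,18,19,20,21,22,23,24,25,26,27,28,29,30,31): XOR of data positions = 0⊕0⊕0⊕1⊕1⊕1⊕0⊕0⊕0⊕0⊕1⊕0⊕1⊕1⊕1 = 1
Codeword: 1000111011110111000111000010111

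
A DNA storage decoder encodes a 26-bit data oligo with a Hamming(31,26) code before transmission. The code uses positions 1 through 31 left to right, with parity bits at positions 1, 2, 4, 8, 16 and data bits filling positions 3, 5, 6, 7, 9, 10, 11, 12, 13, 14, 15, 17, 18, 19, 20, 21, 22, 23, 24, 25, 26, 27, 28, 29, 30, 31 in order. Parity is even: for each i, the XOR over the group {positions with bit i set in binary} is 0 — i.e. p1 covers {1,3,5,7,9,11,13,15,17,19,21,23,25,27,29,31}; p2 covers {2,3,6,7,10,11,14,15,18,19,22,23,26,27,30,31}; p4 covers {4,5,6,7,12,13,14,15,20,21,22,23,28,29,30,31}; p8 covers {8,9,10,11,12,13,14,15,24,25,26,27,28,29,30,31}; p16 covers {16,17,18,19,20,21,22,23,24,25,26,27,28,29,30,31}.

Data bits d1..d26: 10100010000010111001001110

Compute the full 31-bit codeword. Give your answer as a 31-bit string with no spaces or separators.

1011010100100000010111001001110

Place data at non-parity positions: p1 p2 1 p4 0 1 0 p8 0 0 1 0 0 0 0 p16 0 1 0 1 1 1 0 0 1 0 0 1 1 1 0
p1 (pos 1,3,5,7,9,11,13,15,17,19,21,23,25,27,29,31): XOR of data positions = 1⊕0⊕0⊕0⊕1⊕0⊕0⊕0⊕0⊕1⊕0⊕1⊕0⊕1⊕0 = 1
p2 (pos 2,3,6,7,10,11,14,15,18,19,22,23,26,27,30,31): XOR of data positions = 1⊕1⊕0⊕0⊕1⊕0⊕0⊕1⊕0⊕1⊕0⊕0⊕0⊕1⊕0 = 0
p4 (pos 4,5,6,7,12,13,14,15,20,21,22,23,28,29,30,31): XOR of data positions = 0⊕1⊕0⊕0⊕0⊕0⊕0⊕1⊕1⊕1⊕0⊕1⊕1⊕1⊕0 = 1
p8 (pos 8,9,10,11,12,13,14,15,24,25,26,27,28,29,30,31): XOR of data positions = 0⊕0⊕1⊕0⊕0⊕0⊕0⊕0⊕1⊕0⊕0⊕1⊕1⊕1⊕0 = 1
p16 (pos 16,17,18,19,20,21,22,23,24,25,26,27,28,29,30,31): XOR of data positions = 0⊕1⊕0⊕1⊕1⊕1⊕0⊕0⊕1⊕0⊕0⊕1⊕1⊕1⊕0 = 0
Codeword: 1011010100100000010111001001110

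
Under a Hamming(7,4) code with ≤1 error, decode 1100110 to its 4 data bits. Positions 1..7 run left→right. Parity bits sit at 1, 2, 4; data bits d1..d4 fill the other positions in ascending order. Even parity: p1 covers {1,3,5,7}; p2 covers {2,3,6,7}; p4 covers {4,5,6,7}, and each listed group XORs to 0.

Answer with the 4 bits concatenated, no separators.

0110

s1 (pos 1,3,5,7): 1⊕0⊕1⊕0 = 0
s2 (pos 2,3,6,7): 1⊕0⊕1⊕0 = 0
s4 (pos 4,5,6,7): 0⊕1⊕1⊕0 = 0
Syndrome s4…s1 = 000 → no error.
Read data bits from positions 3,5,6,7: 0110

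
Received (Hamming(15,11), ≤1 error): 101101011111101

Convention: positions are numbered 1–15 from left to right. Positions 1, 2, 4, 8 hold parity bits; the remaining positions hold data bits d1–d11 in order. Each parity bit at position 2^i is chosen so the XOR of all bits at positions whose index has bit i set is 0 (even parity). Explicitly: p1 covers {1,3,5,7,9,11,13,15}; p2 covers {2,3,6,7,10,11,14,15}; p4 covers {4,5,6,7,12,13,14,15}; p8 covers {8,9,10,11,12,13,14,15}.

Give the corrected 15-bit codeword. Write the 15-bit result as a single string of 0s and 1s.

101101011111111

s1 (pos 1,3,5,7,9,11,13,15): 1⊕1⊕0⊕0⊕1⊕1⊕1⊕1 = 0
s2 (pos 2,3,6,7,10,11,14,15): 0⊕1⊕1⊕0⊕1⊕1⊕0⊕1 = 1
s4 (pos 4,5,6,7,12,13,14,15): 1⊕0⊕1⊕0⊕1⊕1⊕0⊕1 = 1
s8 (pos 8,9,10,11,12,13,14,15): 1⊕1⊕1⊕1⊕1⊕1⊕0⊕1 = 1
Syndrome s8…s1 = 1110 → error at position 14.
Flip position 14: 101101011111101 → 101101011111111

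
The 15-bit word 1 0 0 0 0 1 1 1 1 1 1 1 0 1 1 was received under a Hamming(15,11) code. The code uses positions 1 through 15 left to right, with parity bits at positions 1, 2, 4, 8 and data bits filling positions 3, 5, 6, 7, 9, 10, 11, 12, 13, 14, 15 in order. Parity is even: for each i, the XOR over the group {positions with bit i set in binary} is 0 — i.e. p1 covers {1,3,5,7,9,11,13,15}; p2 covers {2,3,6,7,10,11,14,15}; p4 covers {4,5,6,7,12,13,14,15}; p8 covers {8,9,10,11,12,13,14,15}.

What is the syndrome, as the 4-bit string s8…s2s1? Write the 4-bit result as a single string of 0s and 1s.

s1 (pos 1,3,5,7,9,11,13,15): 1⊕0⊕0⊕1⊕1⊕1⊕0⊕1 = 1
s2 (pos 2,3,6,7,10,11,14,15): 0⊕0⊕1⊕1⊕1⊕1⊕1⊕1 = 0
s4 (pos 4,5,6,7,12,13,14,15): 0⊕0⊕1⊕1⊕1⊕0⊕1⊕1 = 1
s8 (pos 8,9,10,11,12,13,14,15): 1⊕1⊕1⊕1⊕1⊕0⊕1⊕1 = 1
Syndrome s8…s1 = 1101 → error at position 13.

1101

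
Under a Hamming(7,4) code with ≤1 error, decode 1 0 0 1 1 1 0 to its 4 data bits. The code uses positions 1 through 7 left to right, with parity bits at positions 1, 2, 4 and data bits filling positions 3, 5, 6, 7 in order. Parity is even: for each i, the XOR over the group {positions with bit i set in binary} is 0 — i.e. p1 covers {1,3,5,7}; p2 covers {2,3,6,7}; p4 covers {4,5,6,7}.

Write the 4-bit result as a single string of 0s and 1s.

0100

s1 (pos 1,3,5,7): 1⊕0⊕1⊕0 = 0
s2 (pos 2,3,6,7): 0⊕0⊕1⊕0 = 1
s4 (pos 4,5,6,7): 1⊕1⊕1⊕0 = 1
Syndrome s4…s1 = 110 → error at position 6.
Flip position 6: 1001110 → 1001100
Read data bits from positions 3,5,6,7: 0100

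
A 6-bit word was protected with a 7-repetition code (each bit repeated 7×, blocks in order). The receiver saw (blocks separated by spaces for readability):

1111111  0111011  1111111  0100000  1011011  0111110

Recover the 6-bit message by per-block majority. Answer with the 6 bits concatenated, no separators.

111011

Block 1 (1111111): 7 ones → 1
Block 2 (0111011): 5 ones → 1
Block 3 (1111111): 7 ones → 1
Block 4 (0100000): 1 one → 0
Block 5 (1011011): 5 ones → 1
Block 6 (0111110): 5 ones → 1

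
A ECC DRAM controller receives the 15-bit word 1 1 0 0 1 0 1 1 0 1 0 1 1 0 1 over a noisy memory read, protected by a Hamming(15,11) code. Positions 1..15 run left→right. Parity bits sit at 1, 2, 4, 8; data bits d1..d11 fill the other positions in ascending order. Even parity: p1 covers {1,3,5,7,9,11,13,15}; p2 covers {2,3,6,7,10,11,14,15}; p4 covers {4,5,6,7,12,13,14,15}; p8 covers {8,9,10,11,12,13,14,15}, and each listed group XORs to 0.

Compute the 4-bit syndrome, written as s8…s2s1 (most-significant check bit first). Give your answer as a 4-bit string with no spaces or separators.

s1 (pos 1,3,5,7,9,11,13,15): 1⊕0⊕1⊕1⊕0⊕0⊕1⊕1 = 1
s2 (pos 2,3,6,7,10,11,14,15): 1⊕0⊕0⊕1⊕1⊕0⊕0⊕1 = 0
s4 (pos 4,5,6,7,12,13,14,15): 0⊕1⊕0⊕1⊕1⊕1⊕0⊕1 = 1
s8 (pos 8,9,10,11,12,13,14,15): 1⊕0⊕1⊕0⊕1⊕1⊕0⊕1 = 1
Syndrome s8…s1 = 1101 → error at position 13.

1101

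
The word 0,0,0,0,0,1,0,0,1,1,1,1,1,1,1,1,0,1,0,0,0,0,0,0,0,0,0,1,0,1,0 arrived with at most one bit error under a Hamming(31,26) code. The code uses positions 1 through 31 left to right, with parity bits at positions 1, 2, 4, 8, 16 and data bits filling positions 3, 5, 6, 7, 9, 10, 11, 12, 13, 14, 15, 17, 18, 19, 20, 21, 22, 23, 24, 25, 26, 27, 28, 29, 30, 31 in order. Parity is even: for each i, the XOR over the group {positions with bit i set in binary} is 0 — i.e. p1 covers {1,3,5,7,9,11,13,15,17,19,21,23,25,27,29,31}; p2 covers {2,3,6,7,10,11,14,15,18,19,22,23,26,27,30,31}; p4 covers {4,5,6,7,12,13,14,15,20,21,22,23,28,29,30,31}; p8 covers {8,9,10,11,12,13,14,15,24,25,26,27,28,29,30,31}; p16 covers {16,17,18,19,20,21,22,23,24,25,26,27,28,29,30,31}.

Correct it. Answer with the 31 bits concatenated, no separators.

s1 (pos 1,3,5,7,9,11,13,15,17,19,21,23,25,27,29,31): 0⊕0⊕0⊕0⊕1⊕1⊕1⊕1⊕0⊕0⊕0⊕0⊕0⊕0⊕0⊕0 = 0
s2 (pos 2,3,6,7,10,11,14,15,18,19,22,23,26,27,30,31): 0⊕0⊕1⊕0⊕1⊕1⊕1⊕1⊕1⊕0⊕0⊕0⊕0⊕0⊕1⊕0 = 1
s4 (pos 4,5,6,7,12,13,14,15,20,21,22,23,28,29,30,31): 0⊕0⊕1⊕0⊕1⊕1⊕1⊕1⊕0⊕0⊕0⊕0⊕1⊕0⊕1⊕0 = 1
s8 (pos 8,9,10,11,12,13,14,15,24,25,26,27,28,29,30,31): 0⊕1⊕1⊕1⊕1⊕1⊕1⊕1⊕0⊕0⊕0⊕0⊕1⊕0⊕1⊕0 = 1
s16 (pos 16,17,18,19,20,21,22,23,24,25,26,27,28,29,30,31): 1⊕0⊕1⊕0⊕0⊕0⊕0⊕0⊕0⊕0⊕0⊕0⊕1⊕0⊕1⊕0 = 0
Syndrome s16…s1 = 01110 → error at position 14.
Flip position 14: 0000010011111111010000000001010 → 0000010011111011010000000001010

0000010011111011010000000001010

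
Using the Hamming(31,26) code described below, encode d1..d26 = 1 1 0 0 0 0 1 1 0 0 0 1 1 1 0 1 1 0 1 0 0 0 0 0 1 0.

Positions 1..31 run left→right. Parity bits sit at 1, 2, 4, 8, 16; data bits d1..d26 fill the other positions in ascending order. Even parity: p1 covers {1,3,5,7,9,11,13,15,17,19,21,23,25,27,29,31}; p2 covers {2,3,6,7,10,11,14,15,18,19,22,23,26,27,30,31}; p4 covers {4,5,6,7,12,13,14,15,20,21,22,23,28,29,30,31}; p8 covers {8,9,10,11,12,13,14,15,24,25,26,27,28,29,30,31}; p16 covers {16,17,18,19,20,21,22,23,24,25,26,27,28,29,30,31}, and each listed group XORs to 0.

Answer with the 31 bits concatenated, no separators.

Place data at non-parity positions: p1 p2 1 p4 1 0 0 p8 0 0 1 1 0 0 0 p16 1 1 1 0 1 1 0 1 0 0 0 0 0 1 0
p1 (pos 1,3,5,7,9,11,13,15,17,19,21,23,25,27,29,31): XOR of data positions = 1⊕1⊕0⊕0⊕1⊕0⊕0⊕1⊕1⊕1⊕0⊕0⊕0⊕0⊕0 = 0
p2 (pos 2,3,6,7,10,11,14,15,18,19,22,23,26,27,30,31): XOR of data positions = 1⊕0⊕0⊕0⊕1⊕0⊕0⊕1⊕1⊕1⊕0⊕0⊕0⊕1⊕0 = 0
p4 (pos 4,5,6,7,12,13,14,15,20,21,22,23,28,29,30,31): XOR of data positions = 1⊕0⊕0⊕1⊕0⊕0⊕0⊕0⊕1⊕1⊕0⊕0⊕0⊕1⊕0 = 1
p8 (pos 8,9,10,11,12,13,14,15,24,25,26,27,28,29,30,31): XOR of data positions = 0⊕0⊕1⊕1⊕0⊕0⊕0⊕1⊕0⊕0⊕0⊕0⊕0⊕1⊕0 = 0
p16 (pos 16,17,18,19,20,21,22,23,24,25,26,27,28,29,30,31): XOR of data positions = 1⊕1⊕1⊕0⊕1⊕1⊕0⊕1⊕0⊕0⊕0⊕0⊕0⊕1⊕0 = 1
Codeword: 0011100000110001111011010000010

0011100000110001111011010000010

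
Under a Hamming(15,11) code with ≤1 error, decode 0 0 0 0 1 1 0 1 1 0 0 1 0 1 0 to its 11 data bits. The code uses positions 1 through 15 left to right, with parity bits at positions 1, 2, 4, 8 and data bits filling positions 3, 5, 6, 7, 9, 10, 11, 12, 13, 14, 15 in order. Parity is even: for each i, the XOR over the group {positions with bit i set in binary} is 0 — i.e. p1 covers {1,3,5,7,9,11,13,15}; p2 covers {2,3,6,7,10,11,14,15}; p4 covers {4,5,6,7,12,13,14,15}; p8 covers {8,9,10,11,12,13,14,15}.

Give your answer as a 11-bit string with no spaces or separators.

01101001010

s1 (pos 1,3,5,7,9,11,13,15): 0⊕0⊕1⊕0⊕1⊕0⊕0⊕0 = 0
s2 (pos 2,3,6,7,10,11,14,15): 0⊕0⊕1⊕0⊕0⊕0⊕1⊕0 = 0
s4 (pos 4,5,6,7,12,13,14,15): 0⊕1⊕1⊕0⊕1⊕0⊕1⊕0 = 0
s8 (pos 8,9,10,11,12,13,14,15): 1⊕1⊕0⊕0⊕1⊕0⊕1⊕0 = 0
Syndrome s8…s1 = 0000 → no error.
Read data bits from positions 3,5,6,7,9,10,11,12,13,14,15: 01101001010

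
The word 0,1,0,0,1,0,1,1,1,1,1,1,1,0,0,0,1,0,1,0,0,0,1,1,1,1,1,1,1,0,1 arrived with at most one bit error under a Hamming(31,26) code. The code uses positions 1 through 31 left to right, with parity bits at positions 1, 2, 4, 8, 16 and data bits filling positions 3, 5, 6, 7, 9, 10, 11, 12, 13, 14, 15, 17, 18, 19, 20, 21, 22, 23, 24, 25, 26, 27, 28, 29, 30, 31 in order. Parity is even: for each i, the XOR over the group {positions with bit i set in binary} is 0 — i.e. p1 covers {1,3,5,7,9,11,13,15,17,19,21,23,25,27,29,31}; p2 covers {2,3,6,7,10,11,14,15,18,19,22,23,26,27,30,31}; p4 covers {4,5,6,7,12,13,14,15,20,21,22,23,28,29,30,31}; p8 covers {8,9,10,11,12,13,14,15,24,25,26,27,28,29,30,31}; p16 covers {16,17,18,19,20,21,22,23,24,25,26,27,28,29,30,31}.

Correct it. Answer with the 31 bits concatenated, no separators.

s1 (pos 1,3,5,7,9,11,13,15,17,19,21,23,25,27,29,31): 0⊕0⊕1⊕1⊕1⊕1⊕1⊕0⊕1⊕1⊕0⊕1⊕1⊕1⊕1⊕1 = 0
s2 (pos 2,3,6,7,10,11,14,15,18,19,22,23,26,27,30,31): 1⊕0⊕0⊕1⊕1⊕1⊕0⊕0⊕0⊕1⊕0⊕1⊕1⊕1⊕0⊕1 = 1
s4 (pos 4,5,6,7,12,13,14,15,20,21,22,23,28,29,30,31): 0⊕1⊕0⊕1⊕1⊕1⊕0⊕0⊕0⊕0⊕0⊕1⊕1⊕1⊕0⊕1 = 0
s8 (pos 8,9,10,11,12,13,14,15,24,25,26,27,28,29,30,31): 1⊕1⊕1⊕1⊕1⊕1⊕0⊕0⊕1⊕1⊕1⊕1⊕1⊕1⊕0⊕1 = 1
s16 (pos 16,17,18,19,20,21,22,23,24,25,26,27,28,29,30,31): 0⊕1⊕0⊕1⊕0⊕0⊕0⊕1⊕1⊕1⊕1⊕1⊕1⊕1⊕0⊕1 = 0
Syndrome s16…s1 = 01010 → error at position 10.
Flip position 10: 0100101111111000101000111111101 → 0100101110111000101000111111101

0100101110111000101000111111101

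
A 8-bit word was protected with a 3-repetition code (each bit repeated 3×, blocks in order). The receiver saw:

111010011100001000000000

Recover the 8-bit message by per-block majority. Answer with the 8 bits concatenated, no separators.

10100000

Block 1 (111): 3 ones → 1
Block 2 (010): 1 one → 0
Block 3 (011): 2 ones → 1
Block 4 (100): 1 one → 0
Block 5 (001): 1 one → 0
Block 6 (000): 0 ones → 0
Block 7 (000): 0 ones → 0
Block 8 (000): 0 ones → 0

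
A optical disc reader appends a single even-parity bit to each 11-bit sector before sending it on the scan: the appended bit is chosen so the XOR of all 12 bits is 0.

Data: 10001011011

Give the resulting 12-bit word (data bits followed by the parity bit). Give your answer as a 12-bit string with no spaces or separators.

100010110110

XOR of the 11 data bits: 1⊕0⊕0⊕0⊕1⊕0⊕1⊕1⊕0⊕1⊕1 = 0
Parity bit = 0 (so all 12 bits XOR to 0).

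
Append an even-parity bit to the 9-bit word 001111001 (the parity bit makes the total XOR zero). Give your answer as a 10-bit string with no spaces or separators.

XOR of the 9 data bits: 0⊕0⊕1⊕1⊕1⊕1⊕0⊕0⊕1 = 1
Parity bit = 1 (so all 10 bits XOR to 0).

0011110011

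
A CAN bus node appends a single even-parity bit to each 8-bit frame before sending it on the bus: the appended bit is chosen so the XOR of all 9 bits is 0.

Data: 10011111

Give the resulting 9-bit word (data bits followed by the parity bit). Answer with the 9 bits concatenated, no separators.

100111110

XOR of the 8 data bits: 1⊕0⊕0⊕1⊕1⊕1⊕1⊕1 = 0
Parity bit = 0 (so all 9 bits XOR to 0).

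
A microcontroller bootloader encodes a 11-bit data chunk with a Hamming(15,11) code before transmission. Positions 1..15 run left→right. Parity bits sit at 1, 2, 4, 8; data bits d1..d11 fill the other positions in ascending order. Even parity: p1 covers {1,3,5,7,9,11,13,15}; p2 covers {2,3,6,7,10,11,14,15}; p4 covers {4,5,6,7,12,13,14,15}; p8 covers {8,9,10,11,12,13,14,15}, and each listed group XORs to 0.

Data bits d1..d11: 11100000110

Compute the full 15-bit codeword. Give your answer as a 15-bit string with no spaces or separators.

Place data at non-parity positions: p1 p2 1 p4 1 1 0 p8 0 0 0 0 1 1 0
p1 (pos 1,3,5,7,9,11,13,15): XOR of data positions = 1⊕1⊕0⊕0⊕0⊕1⊕0 = 1
p2 (pos 2,3,6,7,10,11,14,15): XOR of data positions = 1⊕1⊕0⊕0⊕0⊕1⊕0 = 1
p4 (pos 4,5,6,7,12,13,14,15): XOR of data positions = 1⊕1⊕0⊕0⊕1⊕1⊕0 = 0
p8 (pos 8,9,10,11,12,13,14,15): XOR of data positions = 0⊕0⊕0⊕0⊕1⊕1⊕0 = 0
Codeword: 111011000000110

111011000000110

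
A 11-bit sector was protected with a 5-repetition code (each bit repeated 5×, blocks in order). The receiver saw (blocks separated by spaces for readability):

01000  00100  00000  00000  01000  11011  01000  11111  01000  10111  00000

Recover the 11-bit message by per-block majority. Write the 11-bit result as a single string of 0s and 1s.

Block 1 (01000): 1 one → 0
Block 2 (00100): 1 one → 0
Block 3 (00000): 0 ones → 0
Block 4 (00000): 0 ones → 0
Block 5 (01000): 1 one → 0
Block 6 (11011): 4 ones → 1
Block 7 (01000): 1 one → 0
Block 8 (11111): 5 ones → 1
Block 9 (01000): 1 one → 0
Block 10 (10111): 4 ones → 1
Block 11 (00000): 0 ones → 0

00000101010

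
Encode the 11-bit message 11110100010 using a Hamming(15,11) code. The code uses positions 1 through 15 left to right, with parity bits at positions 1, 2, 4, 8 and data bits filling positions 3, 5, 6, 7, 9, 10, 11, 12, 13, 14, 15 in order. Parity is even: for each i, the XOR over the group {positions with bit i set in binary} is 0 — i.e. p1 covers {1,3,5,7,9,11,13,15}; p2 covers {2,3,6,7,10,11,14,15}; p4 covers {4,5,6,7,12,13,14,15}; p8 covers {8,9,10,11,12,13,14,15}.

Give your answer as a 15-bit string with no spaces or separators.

Place data at non-parity positions: p1 p2 1 p4 1 1 1 p8 0 1 0 0 0 1 0
p1 (pos 1,3,5,7,9,11,13,15): XOR of data positions = 1⊕1⊕1⊕0⊕0⊕0⊕0 = 1
p2 (pos 2,3,6,7,10,11,14,15): XOR of data positions = 1⊕1⊕1⊕1⊕0⊕1⊕0 = 1
p4 (pos 4,5,6,7,12,13,14,15): XOR of data positions = 1⊕1⊕1⊕0⊕0⊕1⊕0 = 0
p8 (pos 8,9,10,11,12,13,14,15): XOR of data positions = 0⊕1⊕0⊕0⊕0⊕1⊕0 = 0
Codeword: 111011100100010

111011100100010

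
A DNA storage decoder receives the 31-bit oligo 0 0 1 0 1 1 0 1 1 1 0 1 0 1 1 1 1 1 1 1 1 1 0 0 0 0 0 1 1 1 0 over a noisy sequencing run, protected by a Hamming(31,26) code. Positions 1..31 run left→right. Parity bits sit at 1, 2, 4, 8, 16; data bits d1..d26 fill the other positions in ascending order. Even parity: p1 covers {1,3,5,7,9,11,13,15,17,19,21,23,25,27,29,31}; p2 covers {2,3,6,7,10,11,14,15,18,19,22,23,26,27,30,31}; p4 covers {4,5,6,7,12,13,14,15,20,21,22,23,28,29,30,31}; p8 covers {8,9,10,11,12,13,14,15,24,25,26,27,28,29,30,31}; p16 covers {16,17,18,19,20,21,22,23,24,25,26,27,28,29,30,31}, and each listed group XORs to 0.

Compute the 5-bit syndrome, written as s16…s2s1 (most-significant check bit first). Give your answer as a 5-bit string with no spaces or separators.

01110

s1 (pos 1,3,5,7,9,11,13,15,17,19,21,23,25,27,29,31): 0⊕1⊕1⊕0⊕1⊕0⊕0⊕1⊕1⊕1⊕1⊕0⊕0⊕0⊕1⊕0 = 0
s2 (pos 2,3,6,7,10,11,14,15,18,19,22,23,26,27,30,31): 0⊕1⊕1⊕0⊕1⊕0⊕1⊕1⊕1⊕1⊕1⊕0⊕0⊕0⊕1⊕0 = 1
s4 (pos 4,5,6,7,12,13,14,15,20,21,22,23,28,29,30,31): 0⊕1⊕1⊕0⊕1⊕0⊕1⊕1⊕1⊕1⊕1⊕0⊕1⊕1⊕1⊕0 = 1
s8 (pos 8,9,10,11,12,13,14,15,24,25,26,27,28,29,30,31): 1⊕1⊕1⊕0⊕1⊕0⊕1⊕1⊕0⊕0⊕0⊕0⊕1⊕1⊕1⊕0 = 1
s16 (pos 16,17,18,19,20,21,22,23,24,25,26,27,28,29,30,31): 1⊕1⊕1⊕1⊕1⊕1⊕1⊕0⊕0⊕0⊕0⊕0⊕1⊕1⊕1⊕0 = 0
Syndrome s16…s1 = 01110 → error at position 14.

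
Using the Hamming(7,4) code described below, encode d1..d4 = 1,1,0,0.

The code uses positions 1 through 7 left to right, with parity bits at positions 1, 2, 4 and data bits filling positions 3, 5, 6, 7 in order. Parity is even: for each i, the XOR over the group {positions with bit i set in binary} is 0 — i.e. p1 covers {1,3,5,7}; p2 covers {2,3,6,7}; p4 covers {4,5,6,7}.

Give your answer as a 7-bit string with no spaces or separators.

Place data at non-parity positions: p1 p2 1 p4 1 0 0
p1 (pos 1,3,5,7): XOR of data positions = 1⊕1⊕0 = 0
p2 (pos 2,3,6,7): XOR of data positions = 1⊕0⊕0 = 1
p4 (pos 4,5,6,7): XOR of data positions = 1⊕0⊕0 = 1
Codeword: 0111100

0111100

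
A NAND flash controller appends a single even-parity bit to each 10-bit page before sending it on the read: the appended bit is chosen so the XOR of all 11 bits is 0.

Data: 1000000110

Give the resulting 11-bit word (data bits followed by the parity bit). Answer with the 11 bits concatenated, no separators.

XOR of the 10 data bits: 1⊕0⊕0⊕0⊕0⊕0⊕0⊕1⊕1⊕0 = 1
Parity bit = 1 (so all 11 bits XOR to 0).

10000001101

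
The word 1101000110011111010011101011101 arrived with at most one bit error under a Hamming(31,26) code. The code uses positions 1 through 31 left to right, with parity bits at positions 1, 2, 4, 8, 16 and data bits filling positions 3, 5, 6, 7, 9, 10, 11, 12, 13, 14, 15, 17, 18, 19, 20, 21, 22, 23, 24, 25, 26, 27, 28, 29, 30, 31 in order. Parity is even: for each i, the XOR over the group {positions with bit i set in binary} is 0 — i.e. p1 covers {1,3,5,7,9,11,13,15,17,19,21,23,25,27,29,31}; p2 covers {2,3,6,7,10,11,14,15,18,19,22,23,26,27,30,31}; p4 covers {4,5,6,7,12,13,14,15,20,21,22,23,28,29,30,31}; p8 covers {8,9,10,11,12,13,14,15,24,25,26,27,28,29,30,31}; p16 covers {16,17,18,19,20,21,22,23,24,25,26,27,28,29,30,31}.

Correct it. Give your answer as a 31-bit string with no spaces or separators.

s1 (pos 1,3,5,7,9,11,13,15,17,19,21,23,25,27,29,31): 1⊕0⊕0⊕0⊕1⊕0⊕1⊕1⊕0⊕0⊕1⊕1⊕1⊕1⊕1⊕1 = 0
s2 (pos 2,3,6,7,10,11,14,15,18,19,22,23,26,27,30,31): 1⊕0⊕0⊕0⊕0⊕0⊕1⊕1⊕1⊕0⊕1⊕1⊕0⊕1⊕0⊕1 = 0
s4 (pos 4,5,6,7,12,13,14,15,20,21,22,23,28,29,30,31): 1⊕0⊕0⊕0⊕1⊕1⊕1⊕1⊕0⊕1⊕1⊕1⊕1⊕1⊕0⊕1 = 1
s8 (pos 8,9,10,11,12,13,14,15,24,25,26,27,28,29,30,31): 1⊕1⊕0⊕0⊕1⊕1⊕1⊕1⊕0⊕1⊕0⊕1⊕1⊕1⊕0⊕1 = 1
s16 (pos 16,17,18,19,20,21,22,23,24,25,26,27,28,29,30,31): 1⊕0⊕1⊕0⊕0⊕1⊕1⊕1⊕0⊕1⊕0⊕1⊕1⊕1⊕0⊕1 = 0
Syndrome s16…s1 = 01100 → error at position 12.
Flip position 12: 1101000110011111010011101011101 → 1101000110001111010011101011101

1101000110001111010011101011101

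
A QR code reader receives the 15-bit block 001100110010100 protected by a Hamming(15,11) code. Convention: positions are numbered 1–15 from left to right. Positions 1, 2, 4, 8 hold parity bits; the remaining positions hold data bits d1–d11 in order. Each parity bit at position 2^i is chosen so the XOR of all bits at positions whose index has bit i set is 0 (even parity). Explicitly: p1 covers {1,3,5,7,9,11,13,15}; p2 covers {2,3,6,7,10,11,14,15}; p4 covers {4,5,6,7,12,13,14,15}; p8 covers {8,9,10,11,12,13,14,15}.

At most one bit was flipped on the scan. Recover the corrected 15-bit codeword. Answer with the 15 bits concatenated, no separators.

s1 (pos 1,3,5,7,9,11,13,15): 0⊕1⊕0⊕1⊕0⊕1⊕1⊕0 = 0
s2 (pos 2,3,6,7,10,11,14,15): 0⊕1⊕0⊕1⊕0⊕1⊕0⊕0 = 1
s4 (pos 4,5,6,7,12,13,14,15): 1⊕0⊕0⊕1⊕0⊕1⊕0⊕0 = 1
s8 (pos 8,9,10,11,12,13,14,15): 1⊕0⊕0⊕1⊕0⊕1⊕0⊕0 = 1
Syndrome s8…s1 = 1110 → error at position 14.
Flip position 14: 001100110010100 → 001100110010110

001100110010110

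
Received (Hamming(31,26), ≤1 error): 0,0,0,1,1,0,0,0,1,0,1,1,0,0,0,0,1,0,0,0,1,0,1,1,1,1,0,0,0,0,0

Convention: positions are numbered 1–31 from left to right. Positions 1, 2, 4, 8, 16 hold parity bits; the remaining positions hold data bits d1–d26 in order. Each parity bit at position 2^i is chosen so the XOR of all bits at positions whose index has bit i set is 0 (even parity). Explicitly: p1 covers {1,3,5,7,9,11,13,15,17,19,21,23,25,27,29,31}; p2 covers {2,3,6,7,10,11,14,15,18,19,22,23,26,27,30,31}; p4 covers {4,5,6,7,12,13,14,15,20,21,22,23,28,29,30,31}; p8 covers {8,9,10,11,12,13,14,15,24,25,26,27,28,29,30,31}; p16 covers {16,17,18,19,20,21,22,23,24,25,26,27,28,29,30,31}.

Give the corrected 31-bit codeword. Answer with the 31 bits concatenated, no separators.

0001101010110000100010111100000

s1 (pos 1,3,5,7,9,11,13,15,17,19,21,23,25,27,29,31): 0⊕0⊕1⊕0⊕1⊕1⊕0⊕0⊕1⊕0⊕1⊕1⊕1⊕0⊕0⊕0 = 1
s2 (pos 2,3,6,7,10,11,14,15,18,19,22,23,26,27,30,31): 0⊕0⊕0⊕0⊕0⊕1⊕0⊕0⊕0⊕0⊕0⊕1⊕1⊕0⊕0⊕0 = 1
s4 (pos 4,5,6,7,12,13,14,15,20,21,22,23,28,29,30,31): 1⊕1⊕0⊕0⊕1⊕0⊕0⊕0⊕0⊕1⊕0⊕1⊕0⊕0⊕0⊕0 = 1
s8 (pos 8,9,10,11,12,13,14,15,24,25,26,27,28,29,30,31): 0⊕1⊕0⊕1⊕1⊕0⊕0⊕0⊕1⊕1⊕1⊕0⊕0⊕0⊕0⊕0 = 0
s16 (pos 16,17,18,19,20,21,22,23,24,25,26,27,28,29,30,31): 0⊕1⊕0⊕0⊕0⊕1⊕0⊕1⊕1⊕1⊕1⊕0⊕0⊕0⊕0⊕0 = 0
Syndrome s16…s1 = 00111 → error at position 7.
Flip position 7: 0001100010110000100010111100000 → 0001101010110000100010111100000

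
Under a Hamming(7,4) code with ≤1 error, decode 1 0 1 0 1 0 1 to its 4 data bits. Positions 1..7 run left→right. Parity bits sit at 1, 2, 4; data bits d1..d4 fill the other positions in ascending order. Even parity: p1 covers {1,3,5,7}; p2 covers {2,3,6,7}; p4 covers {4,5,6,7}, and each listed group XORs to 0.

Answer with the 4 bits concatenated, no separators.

s1 (pos 1,3,5,7): 1⊕1⊕1⊕1 = 0
s2 (pos 2,3,6,7): 0⊕1⊕0⊕1 = 0
s4 (pos 4,5,6,7): 0⊕1⊕0⊕1 = 0
Syndrome s4…s1 = 000 → no error.
Read data bits from positions 3,5,6,7: 1101

1101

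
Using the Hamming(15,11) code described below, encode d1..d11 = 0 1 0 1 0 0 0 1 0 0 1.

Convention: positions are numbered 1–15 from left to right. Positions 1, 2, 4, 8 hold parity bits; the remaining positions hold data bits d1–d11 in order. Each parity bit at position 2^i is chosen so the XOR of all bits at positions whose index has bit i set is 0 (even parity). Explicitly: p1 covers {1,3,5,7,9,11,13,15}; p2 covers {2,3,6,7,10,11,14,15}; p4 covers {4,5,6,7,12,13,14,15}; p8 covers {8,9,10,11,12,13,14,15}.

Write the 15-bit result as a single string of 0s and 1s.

Place data at non-parity positions: p1 p2 0 p4 1 0 1 p8 0 0 0 1 0 0 1
p1 (pos 1,3,5,7,9,11,13,15): XOR of data positions = 0⊕1⊕1⊕0⊕0⊕0⊕1 = 1
p2 (pos 2,3,6,7,10,11,14,15): XOR of data positions = 0⊕0⊕1⊕0⊕0⊕0⊕1 = 0
p4 (pos 4,5,6,7,12,13,14,15): XOR of data positions = 1⊕0⊕1⊕1⊕0⊕0⊕1 = 0
p8 (pos 8,9,10,11,12,13,14,15): XOR of data positions = 0⊕0⊕0⊕1⊕0⊕0⊕1 = 0
Codeword: 100010100001001

100010100001001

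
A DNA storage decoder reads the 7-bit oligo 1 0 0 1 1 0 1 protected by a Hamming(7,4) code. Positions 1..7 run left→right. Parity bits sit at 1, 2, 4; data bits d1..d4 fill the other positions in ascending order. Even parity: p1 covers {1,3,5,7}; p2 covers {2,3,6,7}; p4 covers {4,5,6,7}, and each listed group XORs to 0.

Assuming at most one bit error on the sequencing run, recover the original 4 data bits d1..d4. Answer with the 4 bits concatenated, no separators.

s1 (pos 1,3,5,7): 1⊕0⊕1⊕1 = 1
s2 (pos 2,3,6,7): 0⊕0⊕0⊕1 = 1
s4 (pos 4,5,6,7): 1⊕1⊕0⊕1 = 1
Syndrome s4…s1 = 111 → error at position 7.
Flip position 7: 1001101 → 1001100
Read data bits from positions 3,5,6,7: 0100

0100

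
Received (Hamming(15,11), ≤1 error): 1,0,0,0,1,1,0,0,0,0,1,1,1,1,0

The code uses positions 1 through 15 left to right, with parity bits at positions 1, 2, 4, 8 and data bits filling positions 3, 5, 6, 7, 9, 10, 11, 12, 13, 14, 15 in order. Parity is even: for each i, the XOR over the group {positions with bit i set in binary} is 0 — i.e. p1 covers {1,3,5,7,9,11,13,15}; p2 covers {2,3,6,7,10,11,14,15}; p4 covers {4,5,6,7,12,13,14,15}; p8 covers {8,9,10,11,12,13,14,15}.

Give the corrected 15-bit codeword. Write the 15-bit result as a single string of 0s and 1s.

100010000011110

s1 (pos 1,3,5,7,9,11,13,15): 1⊕0⊕1⊕0⊕0⊕1⊕1⊕0 = 0
s2 (pos 2,3,6,7,10,11,14,15): 0⊕0⊕1⊕0⊕0⊕1⊕1⊕0 = 1
s4 (pos 4,5,6,7,12,13,14,15): 0⊕1⊕1⊕0⊕1⊕1⊕1⊕0 = 1
s8 (pos 8,9,10,11,12,13,14,15): 0⊕0⊕0⊕1⊕1⊕1⊕1⊕0 = 0
Syndrome s8…s1 = 0110 → error at position 6.
Flip position 6: 100011000011110 → 100010000011110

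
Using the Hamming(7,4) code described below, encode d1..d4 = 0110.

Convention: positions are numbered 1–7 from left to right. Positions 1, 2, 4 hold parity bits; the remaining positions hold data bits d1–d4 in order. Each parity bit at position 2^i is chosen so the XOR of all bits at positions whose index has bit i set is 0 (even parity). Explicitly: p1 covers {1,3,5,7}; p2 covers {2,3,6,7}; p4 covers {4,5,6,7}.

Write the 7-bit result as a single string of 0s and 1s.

Place data at non-parity positions: p1 p2 0 p4 1 1 0
p1 (pos 1,3,5,7): XOR of data positions = 0⊕1⊕0 = 1
p2 (pos 2,3,6,7): XOR of data positions = 0⊕1⊕0 = 1
p4 (pos 4,5,6,7): XOR of data positions = 1⊕1⊕0 = 0
Codeword: 1100110

1100110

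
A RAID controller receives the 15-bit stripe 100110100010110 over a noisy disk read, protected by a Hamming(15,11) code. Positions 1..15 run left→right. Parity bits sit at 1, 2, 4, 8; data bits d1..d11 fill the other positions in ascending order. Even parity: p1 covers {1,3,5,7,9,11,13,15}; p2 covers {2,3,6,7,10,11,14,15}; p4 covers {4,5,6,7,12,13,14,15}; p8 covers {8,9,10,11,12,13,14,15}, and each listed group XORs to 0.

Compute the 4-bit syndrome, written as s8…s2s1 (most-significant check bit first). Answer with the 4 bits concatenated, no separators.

s1 (pos 1,3,5,7,9,11,13,15): 1⊕0⊕1⊕1⊕0⊕1⊕1⊕0 = 1
s2 (pos 2,3,6,7,10,11,14,15): 0⊕0⊕0⊕1⊕0⊕1⊕1⊕0 = 1
s4 (pos 4,5,6,7,12,13,14,15): 1⊕1⊕0⊕1⊕0⊕1⊕1⊕0 = 1
s8 (pos 8,9,10,11,12,13,14,15): 0⊕0⊕0⊕1⊕0⊕1⊕1⊕0 = 1
Syndrome s8…s1 = 1111 → error at position 15.

1111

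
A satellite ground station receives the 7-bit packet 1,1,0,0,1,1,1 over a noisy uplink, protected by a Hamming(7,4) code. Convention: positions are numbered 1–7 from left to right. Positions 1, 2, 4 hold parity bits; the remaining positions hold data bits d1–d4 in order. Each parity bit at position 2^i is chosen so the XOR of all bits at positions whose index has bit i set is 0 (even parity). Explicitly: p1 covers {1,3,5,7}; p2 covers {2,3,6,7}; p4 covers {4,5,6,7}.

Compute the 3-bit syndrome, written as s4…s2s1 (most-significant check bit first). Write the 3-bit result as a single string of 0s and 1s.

s1 (pos 1,3,5,7): 1⊕0⊕1⊕1 = 1
s2 (pos 2,3,6,7): 1⊕0⊕1⊕1 = 1
s4 (pos 4,5,6,7): 0⊕1⊕1⊕1 = 1
Syndrome s4…s1 = 111 → error at position 7.

111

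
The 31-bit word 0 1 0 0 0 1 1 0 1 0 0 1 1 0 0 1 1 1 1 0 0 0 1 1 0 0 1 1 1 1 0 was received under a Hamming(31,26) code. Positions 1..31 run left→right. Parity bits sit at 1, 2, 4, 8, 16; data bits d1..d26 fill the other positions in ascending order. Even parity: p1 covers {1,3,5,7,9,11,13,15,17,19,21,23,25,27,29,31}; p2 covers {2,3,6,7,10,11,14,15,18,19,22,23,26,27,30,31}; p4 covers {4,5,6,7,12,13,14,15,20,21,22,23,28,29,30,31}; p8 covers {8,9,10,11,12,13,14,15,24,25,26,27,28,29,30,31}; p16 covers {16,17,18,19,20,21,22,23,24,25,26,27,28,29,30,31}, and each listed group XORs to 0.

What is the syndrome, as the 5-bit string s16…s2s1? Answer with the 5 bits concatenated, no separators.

s1 (pos 1,3,5,7,9,11,13,15,17,19,21,23,25,27,29,31): 0⊕0⊕0⊕1⊕1⊕0⊕1⊕0⊕1⊕1⊕0⊕1⊕0⊕1⊕1⊕0 = 0
s2 (pos 2,3,6,7,10,11,14,15,18,19,22,23,26,27,30,31): 1⊕0⊕1⊕1⊕0⊕0⊕0⊕0⊕1⊕1⊕0⊕1⊕0⊕1⊕1⊕0 = 0
s4 (pos 4,5,6,7,12,13,14,15,20,21,22,23,28,29,30,31): 0⊕0⊕1⊕1⊕1⊕1⊕0⊕0⊕0⊕0⊕0⊕1⊕1⊕1⊕1⊕0 = 0
s8 (pos 8,9,10,11,12,13,14,15,24,25,26,27,28,29,30,31): 0⊕1⊕0⊕0⊕1⊕1⊕0⊕0⊕1⊕0⊕0⊕1⊕1⊕1⊕1⊕0 = 0
s16 (pos 16,17,18,19,20,21,22,23,24,25,26,27,28,29,30,31): 1⊕1⊕1⊕1⊕0⊕0⊕0⊕1⊕1⊕0⊕0⊕1⊕1⊕1⊕1⊕0 = 0
Syndrome s16…s1 = 00000 → no error.

00000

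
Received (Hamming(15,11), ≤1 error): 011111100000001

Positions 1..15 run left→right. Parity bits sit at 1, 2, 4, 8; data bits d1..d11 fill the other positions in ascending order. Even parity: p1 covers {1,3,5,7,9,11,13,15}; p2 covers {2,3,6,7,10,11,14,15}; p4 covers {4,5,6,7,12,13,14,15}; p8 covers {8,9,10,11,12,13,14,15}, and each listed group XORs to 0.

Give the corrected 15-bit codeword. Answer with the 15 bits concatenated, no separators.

011111100000011

s1 (pos 1,3,5,7,9,11,13,15): 0⊕1⊕1⊕1⊕0⊕0⊕0⊕1 = 0
s2 (pos 2,3,6,7,10,11,14,15): 1⊕1⊕1⊕1⊕0⊕0⊕0⊕1 = 1
s4 (pos 4,5,6,7,12,13,14,15): 1⊕1⊕1⊕1⊕0⊕0⊕0⊕1 = 1
s8 (pos 8,9,10,11,12,13,14,15): 0⊕0⊕0⊕0⊕0⊕0⊕0⊕1 = 1
Syndrome s8…s1 = 1110 → error at position 14.
Flip position 14: 011111100000001 → 011111100000011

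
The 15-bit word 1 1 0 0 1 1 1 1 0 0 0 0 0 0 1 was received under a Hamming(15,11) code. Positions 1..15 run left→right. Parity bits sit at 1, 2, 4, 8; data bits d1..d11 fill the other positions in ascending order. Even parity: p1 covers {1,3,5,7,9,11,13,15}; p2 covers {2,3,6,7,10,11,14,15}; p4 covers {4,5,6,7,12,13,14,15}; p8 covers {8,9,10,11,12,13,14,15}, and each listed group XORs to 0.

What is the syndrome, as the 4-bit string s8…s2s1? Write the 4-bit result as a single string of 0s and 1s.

0000

s1 (pos 1,3,5,7,9,11,13,15): 1⊕0⊕1⊕1⊕0⊕0⊕0⊕1 = 0
s2 (pos 2,3,6,7,10,11,14,15): 1⊕0⊕1⊕1⊕0⊕0⊕0⊕1 = 0
s4 (pos 4,5,6,7,12,13,14,15): 0⊕1⊕1⊕1⊕0⊕0⊕0⊕1 = 0
s8 (pos 8,9,10,11,12,13,14,15): 1⊕0⊕0⊕0⊕0⊕0⊕0⊕1 = 0
Syndrome s8…s1 = 0000 → no error.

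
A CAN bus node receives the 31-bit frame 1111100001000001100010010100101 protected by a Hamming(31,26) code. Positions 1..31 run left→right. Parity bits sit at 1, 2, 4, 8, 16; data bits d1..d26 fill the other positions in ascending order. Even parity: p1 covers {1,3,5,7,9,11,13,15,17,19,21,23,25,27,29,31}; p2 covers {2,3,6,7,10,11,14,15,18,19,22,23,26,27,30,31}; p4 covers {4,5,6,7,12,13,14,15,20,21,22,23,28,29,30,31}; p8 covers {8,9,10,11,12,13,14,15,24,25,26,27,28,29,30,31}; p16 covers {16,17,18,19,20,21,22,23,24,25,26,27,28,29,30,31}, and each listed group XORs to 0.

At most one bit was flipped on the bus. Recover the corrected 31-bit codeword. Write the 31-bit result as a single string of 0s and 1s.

s1 (pos 1,3,5,7,9,11,13,15,17,19,21,23,25,27,29,31): 1⊕1⊕1⊕0⊕0⊕0⊕0⊕0⊕1⊕0⊕1⊕0⊕0⊕0⊕1⊕1 = 1
s2 (pos 2,3,6,7,10,11,14,15,18,19,22,23,26,27,30,31): 1⊕1⊕0⊕0⊕1⊕0⊕0⊕0⊕0⊕0⊕0⊕0⊕1⊕0⊕0⊕1 = 1
s4 (pos 4,5,6,7,12,13,14,15,20,21,22,23,28,29,30,31): 1⊕1⊕0⊕0⊕0⊕0⊕0⊕0⊕0⊕1⊕0⊕0⊕0⊕1⊕0⊕1 = 1
s8 (pos 8,9,10,11,12,13,14,15,24,25,26,27,28,29,30,31): 0⊕0⊕1⊕0⊕0⊕0⊕0⊕0⊕1⊕0⊕1⊕0⊕0⊕1⊕0⊕1 = 1
s16 (pos 16,17,18,19,20,21,22,23,24,25,26,27,28,29,30,31): 1⊕1⊕0⊕0⊕0⊕1⊕0⊕0⊕1⊕0⊕1⊕0⊕0⊕1⊕0⊕1 = 1
Syndrome s16…s1 = 11111 → error at position 31.
Flip position 31: 1111100001000001100010010100101 → 1111100001000001100010010100100

1111100001000001100010010100100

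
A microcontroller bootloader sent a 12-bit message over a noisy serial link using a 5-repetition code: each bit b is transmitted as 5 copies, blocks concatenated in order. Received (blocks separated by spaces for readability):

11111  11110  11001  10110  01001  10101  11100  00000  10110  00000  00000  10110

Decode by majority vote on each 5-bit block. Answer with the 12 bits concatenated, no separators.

111101101001

Block 1 (11111): 5 ones → 1
Block 2 (11110): 4 ones → 1
Block 3 (11001): 3 ones → 1
Block 4 (10110): 3 ones → 1
Block 5 (01001): 2 ones → 0
Block 6 (10101): 3 ones → 1
Block 7 (11100): 3 ones → 1
Block 8 (00000): 0 ones → 0
Block 9 (10110): 3 ones → 1
Block 10 (00000): 0 ones → 0
Block 11 (00000): 0 ones → 0
Block 12 (10110): 3 ones → 1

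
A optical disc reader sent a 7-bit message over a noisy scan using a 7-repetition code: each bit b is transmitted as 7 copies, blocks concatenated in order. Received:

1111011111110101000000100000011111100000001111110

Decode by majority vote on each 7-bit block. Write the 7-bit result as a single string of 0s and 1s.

1100101

Block 1 (1111011): 6 ones → 1
Block 2 (1111101): 6 ones → 1
Block 3 (0100000): 1 one → 0
Block 4 (0100000): 1 one → 0
Block 5 (0111111): 6 ones → 1
Block 6 (0000000): 0 ones → 0
Block 7 (1111110): 6 ones → 1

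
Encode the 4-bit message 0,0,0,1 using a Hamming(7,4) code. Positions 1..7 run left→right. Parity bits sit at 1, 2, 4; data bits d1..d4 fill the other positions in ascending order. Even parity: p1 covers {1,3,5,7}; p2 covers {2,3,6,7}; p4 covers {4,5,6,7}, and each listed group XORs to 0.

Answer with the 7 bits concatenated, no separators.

1101001

Place data at non-parity positions: p1 p2 0 p4 0 0 1
p1 (pos 1,3,5,7): XOR of data positions = 0⊕0⊕1 = 1
p2 (pos 2,3,6,7): XOR of data positions = 0⊕0⊕1 = 1
p4 (pos 4,5,6,7): XOR of data positions = 0⊕0⊕1 = 1
Codeword: 1101001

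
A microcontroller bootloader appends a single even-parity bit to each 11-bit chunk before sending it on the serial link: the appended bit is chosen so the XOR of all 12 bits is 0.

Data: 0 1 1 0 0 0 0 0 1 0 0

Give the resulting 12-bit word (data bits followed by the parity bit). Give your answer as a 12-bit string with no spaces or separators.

XOR of the 11 data bits: 0⊕1⊕1⊕0⊕0⊕0⊕0⊕0⊕1⊕0⊕0 = 1
Parity bit = 1 (so all 12 bits XOR to 0).

011000001001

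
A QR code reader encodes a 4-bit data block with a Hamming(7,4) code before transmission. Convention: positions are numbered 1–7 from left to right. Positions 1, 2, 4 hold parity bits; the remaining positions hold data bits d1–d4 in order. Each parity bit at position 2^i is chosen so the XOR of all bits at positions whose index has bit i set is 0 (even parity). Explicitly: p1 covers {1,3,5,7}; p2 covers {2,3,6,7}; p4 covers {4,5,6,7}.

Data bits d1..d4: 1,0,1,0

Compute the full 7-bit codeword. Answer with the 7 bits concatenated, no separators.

Place data at non-parity positions: p1 p2 1 p4 0 1 0
p1 (pos 1,3,5,7): XOR of data positions = 1⊕0⊕0 = 1
p2 (pos 2,3,6,7): XOR of data positions = 1⊕1⊕0 = 0
p4 (pos 4,5,6,7): XOR of data positions = 0⊕1⊕0 = 1
Codeword: 1011010

1011010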